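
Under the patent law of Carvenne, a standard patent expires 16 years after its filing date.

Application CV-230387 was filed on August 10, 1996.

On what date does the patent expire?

Filing date + 16 years → 10 August 2012.

2012-08-10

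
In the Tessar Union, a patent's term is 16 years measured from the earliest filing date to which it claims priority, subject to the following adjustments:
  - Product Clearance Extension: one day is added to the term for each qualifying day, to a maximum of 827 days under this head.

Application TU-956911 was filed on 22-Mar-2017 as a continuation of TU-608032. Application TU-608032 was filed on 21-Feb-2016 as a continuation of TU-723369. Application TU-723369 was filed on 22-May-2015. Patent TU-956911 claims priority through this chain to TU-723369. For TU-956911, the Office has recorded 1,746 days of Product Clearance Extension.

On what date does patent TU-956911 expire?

August 26, 2033

Earliest priority filing: 22 May 2015.
Base term: 22 May 2015 + 16 years → 22 May 2031.
Product Clearance Extension: 1746 days claimed exceeds the 827-day cap, so +827 days → 26 August 2033.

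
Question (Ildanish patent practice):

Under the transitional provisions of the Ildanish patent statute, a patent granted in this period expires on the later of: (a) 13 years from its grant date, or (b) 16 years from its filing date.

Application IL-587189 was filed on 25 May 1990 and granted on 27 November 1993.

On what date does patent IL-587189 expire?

November 27, 2006

(a) grant + 13 years → 27 November 2006.
(b) filing + 16 years → 25 May 2006.
Later of the two: 27 November 2006.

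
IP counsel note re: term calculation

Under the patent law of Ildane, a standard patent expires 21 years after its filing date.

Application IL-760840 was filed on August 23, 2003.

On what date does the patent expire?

Filing date + 21 years → 23 August 2024.

August 23, 2024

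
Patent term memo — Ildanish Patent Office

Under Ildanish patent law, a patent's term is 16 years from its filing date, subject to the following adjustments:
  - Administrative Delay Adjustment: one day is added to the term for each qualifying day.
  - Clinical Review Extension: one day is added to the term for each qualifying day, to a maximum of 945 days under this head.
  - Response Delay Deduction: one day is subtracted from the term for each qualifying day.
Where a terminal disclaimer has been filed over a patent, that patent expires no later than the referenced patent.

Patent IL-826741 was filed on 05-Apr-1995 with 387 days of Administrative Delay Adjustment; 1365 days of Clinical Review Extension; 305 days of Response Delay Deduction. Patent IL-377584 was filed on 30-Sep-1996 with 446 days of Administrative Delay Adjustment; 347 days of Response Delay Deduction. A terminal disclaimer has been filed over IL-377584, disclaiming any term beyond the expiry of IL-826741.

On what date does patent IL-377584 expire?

Natural term of IL-377584:
  Base: filing + 16 years → 30 September 2012.
  Administrative Delay Adjustment: +446 days → 20 December 2013.
  Response Delay Deduction: −347 days → 7 January 2013.
Expiry of referenced patent IL-826741:
  Base: filing + 16 years → 5 April 2011.
  Administrative Delay Adjustment: +387 days → 26 April 2012.
  Clinical Review Extension: 1365 days claimed exceeds the 945-day cap, so +945 days → 27 November 2014.
  Response Delay Deduction: −305 days → 26 January 2014.
Terminal disclaimer: IL-377584 expires on the earlier of 7 January 2013 and 26 January 2014.

2013-01-07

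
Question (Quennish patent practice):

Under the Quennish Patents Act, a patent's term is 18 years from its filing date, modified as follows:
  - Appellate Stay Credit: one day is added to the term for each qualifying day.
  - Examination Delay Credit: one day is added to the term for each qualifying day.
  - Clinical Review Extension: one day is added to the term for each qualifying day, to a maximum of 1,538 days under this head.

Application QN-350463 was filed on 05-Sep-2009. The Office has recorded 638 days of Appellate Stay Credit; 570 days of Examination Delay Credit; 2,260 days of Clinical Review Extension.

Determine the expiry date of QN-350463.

Base term: filing date + 18 years → 5 September 2027.
Appellate Stay Credit: +638 days → 4 June 2029.
Examination Delay Credit: +570 days → 26 December 2030.
Clinical Review Extension: 2260 days claimed exceeds the 1538-day cap, so +1538 days → 13 March 2035.

2035-03-13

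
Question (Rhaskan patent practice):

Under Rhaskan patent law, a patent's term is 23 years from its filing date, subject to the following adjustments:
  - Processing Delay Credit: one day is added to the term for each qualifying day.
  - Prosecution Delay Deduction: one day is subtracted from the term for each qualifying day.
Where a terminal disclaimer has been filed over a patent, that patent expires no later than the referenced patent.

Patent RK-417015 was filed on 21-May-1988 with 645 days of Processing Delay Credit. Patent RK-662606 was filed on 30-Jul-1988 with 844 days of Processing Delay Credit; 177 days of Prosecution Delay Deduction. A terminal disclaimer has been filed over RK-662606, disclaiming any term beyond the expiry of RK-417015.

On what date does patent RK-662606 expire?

Natural term of RK-662606:
  Base: filing + 23 years → 30 July 2011.
  Processing Delay Credit: +844 days → 20 November 2013.
  Prosecution Delay Deduction: −177 days → 27 May 2013.
Expiry of referenced patent RK-417015:
  Base: filing + 23 years → 21 May 2011.
  Processing Delay Credit: +645 days → 24 February 2013.
Terminal disclaimer: RK-662606 expires on the earlier of 27 May 2013 and 24 February 2013.

2013-02-24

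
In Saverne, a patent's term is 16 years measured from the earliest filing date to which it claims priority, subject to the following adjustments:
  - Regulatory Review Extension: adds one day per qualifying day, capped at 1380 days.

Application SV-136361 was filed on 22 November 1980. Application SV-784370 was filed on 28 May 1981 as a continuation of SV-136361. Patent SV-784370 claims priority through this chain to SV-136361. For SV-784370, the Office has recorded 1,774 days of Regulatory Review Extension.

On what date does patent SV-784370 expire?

2000-09-02

Earliest priority filing: 22 November 1980.
Base term: 22 November 1980 + 16 years → 22 November 1996.
Regulatory Review Extension: 1774 days claimed exceeds the 1380-day cap, so +1380 days → 2 September 2000.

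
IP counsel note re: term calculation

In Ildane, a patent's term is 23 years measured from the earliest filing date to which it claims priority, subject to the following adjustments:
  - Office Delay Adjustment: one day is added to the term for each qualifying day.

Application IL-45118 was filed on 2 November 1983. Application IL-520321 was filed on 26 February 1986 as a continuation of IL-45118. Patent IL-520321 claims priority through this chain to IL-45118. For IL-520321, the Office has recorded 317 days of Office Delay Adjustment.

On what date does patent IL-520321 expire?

September 15, 2007

Earliest priority filing: 2 November 1983.
Base term: 2 November 1983 + 23 years → 2 November 2006.
Office Delay Adjustment: +317 days → 15 September 2007.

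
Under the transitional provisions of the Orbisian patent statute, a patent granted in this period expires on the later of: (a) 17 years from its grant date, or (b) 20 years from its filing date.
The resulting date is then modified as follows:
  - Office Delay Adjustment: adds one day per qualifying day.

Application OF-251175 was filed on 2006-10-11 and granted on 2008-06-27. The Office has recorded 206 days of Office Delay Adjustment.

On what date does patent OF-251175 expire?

May 5, 2027

(a) grant + 17 years → 27 June 2025.
(b) filing + 20 years → 11 October 2026.
Later of the two: 11 October 2026.
Office Delay Adjustment: +206 days → 5 May 2027.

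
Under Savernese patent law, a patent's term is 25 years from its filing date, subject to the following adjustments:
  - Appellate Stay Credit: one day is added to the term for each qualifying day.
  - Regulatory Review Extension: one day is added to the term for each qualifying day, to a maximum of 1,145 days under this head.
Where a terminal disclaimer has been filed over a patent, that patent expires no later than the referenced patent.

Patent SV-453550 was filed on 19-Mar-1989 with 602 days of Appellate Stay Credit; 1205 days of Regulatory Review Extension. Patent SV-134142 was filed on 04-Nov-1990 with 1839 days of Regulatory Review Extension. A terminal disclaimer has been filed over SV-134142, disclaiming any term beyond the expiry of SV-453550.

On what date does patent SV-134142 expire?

December 23, 2018

Natural term of SV-134142:
  Base: filing + 25 years → 4 November 2015.
  Regulatory Review Extension: 1839 days claimed exceeds the 1145-day cap, so +1145 days → 23 December 2018.
Expiry of referenced patent SV-453550:
  Base: filing + 25 years → 19 March 2014.
  Appellate Stay Credit: +602 days → 11 November 2015.
  Regulatory Review Extension: 1205 days claimed exceeds the 1145-day cap, so +1145 days → 30 December 2018.
Terminal disclaimer: SV-134142 expires on the earlier of 23 December 2018 and 30 December 2018.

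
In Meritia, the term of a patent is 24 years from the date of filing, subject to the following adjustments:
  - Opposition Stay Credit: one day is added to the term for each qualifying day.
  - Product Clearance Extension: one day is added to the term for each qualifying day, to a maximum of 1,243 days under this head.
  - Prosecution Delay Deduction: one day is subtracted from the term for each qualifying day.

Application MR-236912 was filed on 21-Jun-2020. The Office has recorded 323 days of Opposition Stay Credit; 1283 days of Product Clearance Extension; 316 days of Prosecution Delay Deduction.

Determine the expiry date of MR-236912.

Base term: filing date + 24 years → 21 June 2044.
Opposition Stay Credit: +323 days → 10 May 2045.
Product Clearance Extension: 1283 days claimed exceeds the 1243-day cap, so +1243 days → 4 October 2048.
Prosecution Delay Deduction: −316 days → 23 November 2047.

November 23, 2047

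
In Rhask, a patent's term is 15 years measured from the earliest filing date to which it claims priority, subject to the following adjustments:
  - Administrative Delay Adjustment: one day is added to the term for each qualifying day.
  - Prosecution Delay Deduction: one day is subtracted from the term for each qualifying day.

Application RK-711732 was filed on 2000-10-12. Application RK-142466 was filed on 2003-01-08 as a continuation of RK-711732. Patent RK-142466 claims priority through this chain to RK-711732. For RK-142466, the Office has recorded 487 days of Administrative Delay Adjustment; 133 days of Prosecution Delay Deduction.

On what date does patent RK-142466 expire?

Earliest priority filing: 12 October 2000.
Base term: 12 October 2000 + 15 years → 12 October 2015.
Administrative Delay Adjustment: +487 days → 10 February 2017.
Prosecution Delay Deduction: −133 days → 30 September 2016.

2016-09-30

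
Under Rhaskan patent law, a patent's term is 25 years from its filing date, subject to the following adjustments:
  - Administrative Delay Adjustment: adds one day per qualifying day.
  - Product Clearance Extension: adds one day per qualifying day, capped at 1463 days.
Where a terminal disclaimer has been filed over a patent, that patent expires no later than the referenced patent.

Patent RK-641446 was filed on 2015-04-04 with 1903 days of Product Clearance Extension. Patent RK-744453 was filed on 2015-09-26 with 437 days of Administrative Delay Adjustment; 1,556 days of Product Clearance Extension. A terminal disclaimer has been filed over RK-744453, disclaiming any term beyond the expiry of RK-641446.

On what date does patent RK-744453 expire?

2044-04-06

Natural term of RK-744453:
  Base: filing + 25 years → 26 September 2040.
  Administrative Delay Adjustment: +437 days → 7 December 2041.
  Product Clearance Extension: 1556 days claimed exceeds the 1463-day cap, so +1463 days → 9 December 2045.
Expiry of referenced patent RK-641446:
  Base: filing + 25 years → 4 April 2040.
  Product Clearance Extension: 1903 days claimed exceeds the 1463-day cap, so +1463 days → 6 April 2044.
Terminal disclaimer: RK-744453 expires on the earlier of 9 December 2045 and 6 April 2044.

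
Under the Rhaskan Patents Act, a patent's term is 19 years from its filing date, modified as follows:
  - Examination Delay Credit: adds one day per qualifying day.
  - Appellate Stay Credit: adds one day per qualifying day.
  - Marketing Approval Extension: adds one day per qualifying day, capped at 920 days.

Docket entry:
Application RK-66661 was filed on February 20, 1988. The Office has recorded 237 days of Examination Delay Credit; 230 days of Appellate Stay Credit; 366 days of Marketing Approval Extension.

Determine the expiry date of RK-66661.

2009-06-02

Base term: filing date + 19 years → 20 February 2007.
Examination Delay Credit: +237 days → 15 October 2007.
Appellate Stay Credit: +230 days → 1 June 2008.
Marketing Approval Extension: 366 days (within the 920-day cap) → +366 days → 2 June 2009.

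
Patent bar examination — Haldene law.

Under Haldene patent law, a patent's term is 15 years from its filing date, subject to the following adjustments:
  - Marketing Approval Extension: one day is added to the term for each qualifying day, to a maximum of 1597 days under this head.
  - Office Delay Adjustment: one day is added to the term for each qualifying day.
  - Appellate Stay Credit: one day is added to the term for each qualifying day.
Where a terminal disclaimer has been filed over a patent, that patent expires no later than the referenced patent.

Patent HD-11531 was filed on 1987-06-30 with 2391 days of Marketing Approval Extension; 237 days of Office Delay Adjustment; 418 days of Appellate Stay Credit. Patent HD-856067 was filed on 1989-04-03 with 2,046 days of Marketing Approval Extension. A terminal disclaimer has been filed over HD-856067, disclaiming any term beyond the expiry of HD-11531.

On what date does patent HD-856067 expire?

2008-08-17

Natural term of HD-856067:
  Base: filing + 15 years → 3 April 2004.
  Marketing Approval Extension: 2046 days claimed exceeds the 1597-day cap, so +1597 days → 17 August 2008.
Expiry of referenced patent HD-11531:
  Base: filing + 15 years → 30 June 2002.
  Marketing Approval Extension: 2391 days claimed exceeds the 1597-day cap, so +1597 days → 13 November 2006.
  Office Delay Adjustment: +237 days → 8 July 2007.
  Appellate Stay Credit: +418 days → 29 August 2008.
Terminal disclaimer: HD-856067 expires on the earlier of 17 August 2008 and 29 August 2008.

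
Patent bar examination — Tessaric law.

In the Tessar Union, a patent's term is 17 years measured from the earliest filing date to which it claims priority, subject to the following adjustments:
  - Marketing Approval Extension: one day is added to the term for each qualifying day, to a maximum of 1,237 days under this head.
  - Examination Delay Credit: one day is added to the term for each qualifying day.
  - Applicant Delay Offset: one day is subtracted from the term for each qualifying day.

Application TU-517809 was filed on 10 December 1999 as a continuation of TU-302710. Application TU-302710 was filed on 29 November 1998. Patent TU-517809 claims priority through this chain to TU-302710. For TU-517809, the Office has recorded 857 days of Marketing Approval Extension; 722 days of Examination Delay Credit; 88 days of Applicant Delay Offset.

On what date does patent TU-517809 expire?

2019-12-29

Earliest priority filing: 29 November 1998.
Base term: 29 November 1998 + 17 years → 29 November 2015.
Marketing Approval Extension: 857 days (within the 1237-day cap) → +857 days → 4 April 2018.
Examination Delay Credit: +722 days → 26 March 2020.
Applicant Delay Offset: −88 days → 29 December 2019.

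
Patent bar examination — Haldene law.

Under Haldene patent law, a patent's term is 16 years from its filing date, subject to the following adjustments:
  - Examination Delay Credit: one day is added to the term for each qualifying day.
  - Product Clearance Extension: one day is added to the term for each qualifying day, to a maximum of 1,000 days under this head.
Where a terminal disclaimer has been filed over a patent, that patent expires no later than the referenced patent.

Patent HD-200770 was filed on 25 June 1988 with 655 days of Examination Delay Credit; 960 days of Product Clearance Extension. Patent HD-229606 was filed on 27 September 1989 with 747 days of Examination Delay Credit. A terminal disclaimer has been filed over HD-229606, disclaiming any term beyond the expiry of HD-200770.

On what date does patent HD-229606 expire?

2007-10-14

Natural term of HD-229606:
  Base: filing + 16 years → 27 September 2005.
  Examination Delay Credit: +747 days → 14 October 2007.
Expiry of referenced patent HD-200770:
  Base: filing + 16 years → 25 June 2004.
  Examination Delay Credit: +655 days → 11 April 2006.
  Product Clearance Extension: 960 days (within the 1000-day cap) → +960 days → 26 November 2008.
Terminal disclaimer: HD-229606 expires on the earlier of 14 October 2007 and 26 November 2008.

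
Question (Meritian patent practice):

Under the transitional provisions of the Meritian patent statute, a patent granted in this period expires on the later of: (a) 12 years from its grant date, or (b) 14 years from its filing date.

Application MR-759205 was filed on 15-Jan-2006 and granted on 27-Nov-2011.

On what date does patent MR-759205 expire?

2023-11-27

(a) grant + 12 years → 27 November 2023.
(b) filing + 14 years → 15 January 2020.
Later of the two: 27 November 2023.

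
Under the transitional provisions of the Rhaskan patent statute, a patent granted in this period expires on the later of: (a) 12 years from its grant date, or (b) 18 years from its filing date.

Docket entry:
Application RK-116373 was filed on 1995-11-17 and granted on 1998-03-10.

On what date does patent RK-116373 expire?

November 17, 2013

(a) grant + 12 years → 10 March 2010.
(b) filing + 18 years → 17 November 2013.
Later of the two: 17 November 2013.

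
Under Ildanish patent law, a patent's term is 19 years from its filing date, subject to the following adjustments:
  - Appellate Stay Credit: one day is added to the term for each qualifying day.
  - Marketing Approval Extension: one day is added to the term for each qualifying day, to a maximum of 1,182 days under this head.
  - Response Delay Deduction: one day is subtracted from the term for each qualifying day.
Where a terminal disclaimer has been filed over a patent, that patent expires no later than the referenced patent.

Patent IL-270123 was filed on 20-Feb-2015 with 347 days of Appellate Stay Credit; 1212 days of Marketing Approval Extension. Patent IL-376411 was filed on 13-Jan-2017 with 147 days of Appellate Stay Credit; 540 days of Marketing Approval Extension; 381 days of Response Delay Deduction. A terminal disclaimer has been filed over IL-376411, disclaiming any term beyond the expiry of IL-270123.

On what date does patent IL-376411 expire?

Natural term of IL-376411:
  Base: filing + 19 years → 13 January 2036.
  Appellate Stay Credit: +147 days → 8 June 2036.
  Marketing Approval Extension: 540 days (within the 1182-day cap) → +540 days → 30 November 2037.
  Response Delay Deduction: −381 days → 14 November 2036.
Expiry of referenced patent IL-270123:
  Base: filing + 19 years → 20 February 2034.
  Appellate Stay Credit: +347 days → 2 February 2035.
  Marketing Approval Extension: 1212 days claimed exceeds the 1182-day cap, so +1182 days → 29 April 2038.
Terminal disclaimer: IL-376411 expires on the earlier of 14 November 2036 and 29 April 2038.

2036-11-14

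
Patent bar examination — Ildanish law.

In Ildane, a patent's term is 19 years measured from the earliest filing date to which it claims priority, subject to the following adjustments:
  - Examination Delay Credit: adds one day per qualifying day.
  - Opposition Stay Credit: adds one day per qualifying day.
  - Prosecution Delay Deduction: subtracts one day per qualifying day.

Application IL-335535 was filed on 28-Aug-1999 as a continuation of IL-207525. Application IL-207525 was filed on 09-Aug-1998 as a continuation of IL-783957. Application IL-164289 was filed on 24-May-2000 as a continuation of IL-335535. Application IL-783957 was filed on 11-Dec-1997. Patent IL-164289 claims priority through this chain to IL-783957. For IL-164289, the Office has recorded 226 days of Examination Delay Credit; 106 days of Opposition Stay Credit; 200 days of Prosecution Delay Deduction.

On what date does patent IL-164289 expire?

2017-04-22

Earliest priority filing: 11 December 1997.
Base term: 11 December 1997 + 19 years → 11 December 2016.
Examination Delay Credit: +226 days → 25 July 2017.
Opposition Stay Credit: +106 days → 8 November 2017.
Prosecution Delay Deduction: −200 days → 22 April 2017.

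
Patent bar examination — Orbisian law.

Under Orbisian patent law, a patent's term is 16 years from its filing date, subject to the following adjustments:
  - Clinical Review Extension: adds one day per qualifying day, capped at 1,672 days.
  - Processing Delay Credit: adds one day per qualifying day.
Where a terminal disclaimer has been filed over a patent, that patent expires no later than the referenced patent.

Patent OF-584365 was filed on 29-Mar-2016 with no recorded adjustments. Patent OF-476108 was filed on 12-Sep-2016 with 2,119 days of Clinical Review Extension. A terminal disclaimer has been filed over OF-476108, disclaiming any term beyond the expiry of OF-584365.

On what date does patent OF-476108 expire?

2032-03-29

Natural term of OF-476108:
  Base: filing + 16 years → 12 September 2032.
  Clinical Review Extension: 2119 days claimed exceeds the 1672-day cap, so +1672 days → 11 April 2037.
Expiry of referenced patent OF-584365:
  Base: filing + 16 years → 29 March 2032.
Terminal disclaimer: OF-476108 expires on the earlier of 11 April 2037 and 29 March 2032.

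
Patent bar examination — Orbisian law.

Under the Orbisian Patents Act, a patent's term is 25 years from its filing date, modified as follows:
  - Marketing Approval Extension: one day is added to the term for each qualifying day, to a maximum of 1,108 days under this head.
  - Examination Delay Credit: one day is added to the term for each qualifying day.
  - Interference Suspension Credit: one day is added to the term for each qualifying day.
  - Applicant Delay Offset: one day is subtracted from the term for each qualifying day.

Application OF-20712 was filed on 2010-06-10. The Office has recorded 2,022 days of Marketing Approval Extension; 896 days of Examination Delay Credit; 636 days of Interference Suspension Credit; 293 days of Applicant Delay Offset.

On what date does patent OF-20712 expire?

2041-11-12

Base term: filing date + 25 years → 10 June 2035.
Marketing Approval Extension: 2022 days claimed exceeds the 1108-day cap, so +1108 days → 22 June 2038.
Examination Delay Credit: +896 days → 4 December 2040.
Interference Suspension Credit: +636 days → 1 September 2042.
Applicant Delay Offset: −293 days → 12 November 2041.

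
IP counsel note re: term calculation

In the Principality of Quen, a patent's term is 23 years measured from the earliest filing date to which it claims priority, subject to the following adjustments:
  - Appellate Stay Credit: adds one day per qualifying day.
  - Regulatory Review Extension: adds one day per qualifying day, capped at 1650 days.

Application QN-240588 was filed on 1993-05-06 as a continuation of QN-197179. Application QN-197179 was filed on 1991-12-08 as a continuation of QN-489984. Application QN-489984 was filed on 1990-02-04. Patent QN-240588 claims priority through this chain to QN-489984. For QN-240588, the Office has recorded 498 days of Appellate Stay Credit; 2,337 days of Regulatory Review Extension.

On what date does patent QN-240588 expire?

December 23, 2018

Earliest priority filing: 4 February 1990.
Base term: 4 February 1990 + 23 years → 4 February 2013.
Appellate Stay Credit: +498 days → 17 June 2014.
Regulatory Review Extension: 2337 days claimed exceeds the 1650-day cap, so +1650 days → 23 December 2018.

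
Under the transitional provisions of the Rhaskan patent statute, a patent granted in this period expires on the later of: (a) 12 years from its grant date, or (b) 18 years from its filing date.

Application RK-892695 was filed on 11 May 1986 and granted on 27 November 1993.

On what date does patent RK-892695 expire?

November 27, 2005

(a) grant + 12 years → 27 November 2005.
(b) filing + 18 years → 11 May 2004.
Later of the two: 27 November 2005.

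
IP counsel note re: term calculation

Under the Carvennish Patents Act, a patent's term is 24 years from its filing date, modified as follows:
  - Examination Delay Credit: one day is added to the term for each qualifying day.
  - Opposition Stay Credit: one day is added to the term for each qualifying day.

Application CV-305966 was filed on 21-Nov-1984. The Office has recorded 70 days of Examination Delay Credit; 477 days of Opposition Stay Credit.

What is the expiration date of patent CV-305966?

2010-05-22

Base term: filing date + 24 years → 21 November 2008.
Examination Delay Credit: +70 days → 30 January 2009.
Opposition Stay Credit: +477 days → 22 May 2010.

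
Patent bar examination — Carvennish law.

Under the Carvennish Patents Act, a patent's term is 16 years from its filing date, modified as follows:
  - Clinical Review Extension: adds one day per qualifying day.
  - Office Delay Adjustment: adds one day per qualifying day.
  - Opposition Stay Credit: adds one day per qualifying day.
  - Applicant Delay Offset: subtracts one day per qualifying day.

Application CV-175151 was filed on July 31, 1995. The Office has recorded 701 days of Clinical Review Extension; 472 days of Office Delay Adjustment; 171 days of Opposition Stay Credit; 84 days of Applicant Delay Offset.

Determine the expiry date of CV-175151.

Base term: filing date + 16 years → 31 July 2011.
Clinical Review Extension: +701 days → 1 July 2013.
Office Delay Adjustment: +472 days → 16 October 2014.
Opposition Stay Credit: +171 days → 5 April 2015.
Applicant Delay Offset: −84 days → 11 January 2015.

2015-01-11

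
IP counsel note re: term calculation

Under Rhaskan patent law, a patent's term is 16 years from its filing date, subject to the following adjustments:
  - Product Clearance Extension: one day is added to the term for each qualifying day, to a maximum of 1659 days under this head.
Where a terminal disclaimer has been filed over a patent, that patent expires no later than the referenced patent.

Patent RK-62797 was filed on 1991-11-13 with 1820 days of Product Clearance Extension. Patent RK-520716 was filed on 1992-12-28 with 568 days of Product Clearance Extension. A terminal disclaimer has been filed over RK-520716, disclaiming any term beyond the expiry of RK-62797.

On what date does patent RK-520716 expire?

2010-07-19

Natural term of RK-520716:
  Base: filing + 16 years → 28 December 2008.
  Product Clearance Extension: 568 days (within the 1659-day cap) → +568 days → 19 July 2010.
Expiry of referenced patent RK-62797:
  Base: filing + 16 years → 13 November 2007.
  Product Clearance Extension: 1820 days claimed exceeds the 1659-day cap, so +1659 days → 29 May 2012.
Terminal disclaimer: RK-520716 expires on the earlier of 19 July 2010 and 29 May 2012.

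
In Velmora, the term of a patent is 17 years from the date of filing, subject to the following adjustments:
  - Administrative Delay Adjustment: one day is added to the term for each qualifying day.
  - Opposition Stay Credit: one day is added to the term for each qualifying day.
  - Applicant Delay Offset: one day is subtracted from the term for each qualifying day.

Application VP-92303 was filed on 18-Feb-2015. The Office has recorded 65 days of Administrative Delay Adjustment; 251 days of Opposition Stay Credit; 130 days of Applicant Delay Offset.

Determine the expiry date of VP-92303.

2032-08-22

Base term: filing date + 17 years → 18 February 2032.
Administrative Delay Adjustment: +65 days → 23 April 2032.
Opposition Stay Credit: +251 days → 30 December 2032.
Applicant Delay Offset: −130 days → 22 August 2032.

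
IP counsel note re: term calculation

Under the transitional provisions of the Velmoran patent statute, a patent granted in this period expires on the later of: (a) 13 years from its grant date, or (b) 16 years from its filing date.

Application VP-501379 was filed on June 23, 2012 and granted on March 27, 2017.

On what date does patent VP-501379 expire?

(a) grant + 13 years → 27 March 2030.
(b) filing + 16 years → 23 June 2028.
Later of the two: 27 March 2030.

March 27, 2030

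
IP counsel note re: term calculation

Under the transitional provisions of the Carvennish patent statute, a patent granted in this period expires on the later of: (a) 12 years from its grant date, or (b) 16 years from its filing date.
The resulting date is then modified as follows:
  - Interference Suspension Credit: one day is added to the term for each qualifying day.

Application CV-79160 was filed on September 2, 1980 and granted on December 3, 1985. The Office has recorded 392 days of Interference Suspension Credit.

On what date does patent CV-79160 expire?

(a) grant + 12 years → 3 December 1997.
(b) filing + 16 years → 2 September 1996.
Later of the two: 3 December 1997.
Interference Suspension Credit: +392 days → 30 December 1998.

December 30, 1998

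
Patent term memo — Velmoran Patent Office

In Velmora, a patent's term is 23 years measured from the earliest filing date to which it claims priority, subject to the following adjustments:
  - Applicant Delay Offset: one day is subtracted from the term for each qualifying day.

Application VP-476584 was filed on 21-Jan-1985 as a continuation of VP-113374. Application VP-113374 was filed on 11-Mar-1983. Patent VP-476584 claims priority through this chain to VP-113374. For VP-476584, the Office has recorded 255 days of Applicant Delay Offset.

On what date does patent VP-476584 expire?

2005-06-29

Earliest priority filing: 11 March 1983.
Base term: 11 March 1983 + 23 years → 11 March 2006.
Applicant Delay Offset: −255 days → 29 June 2005.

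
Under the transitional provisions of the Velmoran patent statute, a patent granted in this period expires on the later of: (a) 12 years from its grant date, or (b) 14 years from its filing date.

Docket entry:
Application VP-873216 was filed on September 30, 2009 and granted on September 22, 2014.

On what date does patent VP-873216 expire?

(a) grant + 12 years → 22 September 2026.
(b) filing + 14 years → 30 September 2023.
Later of the two: 22 September 2026.

2026-09-22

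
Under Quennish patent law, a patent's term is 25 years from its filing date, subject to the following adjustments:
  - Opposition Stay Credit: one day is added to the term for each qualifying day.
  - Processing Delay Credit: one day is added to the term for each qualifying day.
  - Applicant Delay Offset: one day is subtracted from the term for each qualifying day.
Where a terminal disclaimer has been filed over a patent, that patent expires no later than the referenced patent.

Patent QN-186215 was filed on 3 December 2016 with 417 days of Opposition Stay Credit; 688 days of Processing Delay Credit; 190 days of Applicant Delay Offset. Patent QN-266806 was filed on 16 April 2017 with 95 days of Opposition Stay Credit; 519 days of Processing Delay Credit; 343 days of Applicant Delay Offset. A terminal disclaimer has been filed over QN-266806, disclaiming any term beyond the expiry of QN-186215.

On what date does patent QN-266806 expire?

Natural term of QN-266806:
  Base: filing + 25 years → 16 April 2042.
  Opposition Stay Credit: +95 days → 20 July 2042.
  Processing Delay Credit: +519 days → 21 December 2043.
  Applicant Delay Offset: −343 days → 12 January 2043.
Expiry of referenced patent QN-186215:
  Base: filing + 25 years → 3 December 2041.
  Opposition Stay Credit: +417 days → 24 January 2043.
  Processing Delay Credit: +688 days → 12 December 2044.
  Applicant Delay Offset: −190 days → 5 June 2044.
Terminal disclaimer: QN-266806 expires on the earlier of 12 January 2043 and 5 June 2044.

January 12, 2043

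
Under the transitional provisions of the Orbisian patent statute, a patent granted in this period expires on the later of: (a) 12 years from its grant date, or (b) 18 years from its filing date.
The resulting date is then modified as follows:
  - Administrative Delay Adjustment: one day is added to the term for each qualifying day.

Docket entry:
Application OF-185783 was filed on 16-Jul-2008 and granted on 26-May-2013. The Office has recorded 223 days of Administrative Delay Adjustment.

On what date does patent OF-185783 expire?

February 24, 2027

(a) grant + 12 years → 26 May 2025.
(b) filing + 18 years → 16 July 2026.
Later of the two: 16 July 2026.
Administrative Delay Adjustment: +223 days → 24 February 2027.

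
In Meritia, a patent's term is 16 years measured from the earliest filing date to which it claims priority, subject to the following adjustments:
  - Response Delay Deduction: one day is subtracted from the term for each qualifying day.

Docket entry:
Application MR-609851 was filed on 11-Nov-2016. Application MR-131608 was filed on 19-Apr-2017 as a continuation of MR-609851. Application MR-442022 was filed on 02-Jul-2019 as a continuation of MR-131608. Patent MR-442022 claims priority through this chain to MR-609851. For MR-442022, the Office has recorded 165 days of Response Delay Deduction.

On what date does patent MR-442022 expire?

Earliest priority filing: 11 November 2016.
Base term: 11 November 2016 + 16 years → 11 November 2032.
Response Delay Deduction: −165 days → 30 May 2032.

May 30, 2032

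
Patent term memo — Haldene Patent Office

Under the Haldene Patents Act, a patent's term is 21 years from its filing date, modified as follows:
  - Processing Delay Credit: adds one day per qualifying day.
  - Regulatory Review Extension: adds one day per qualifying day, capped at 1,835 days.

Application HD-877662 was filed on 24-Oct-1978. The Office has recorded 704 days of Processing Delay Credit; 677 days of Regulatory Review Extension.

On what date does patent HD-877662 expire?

Base term: filing date + 21 years → 24 October 1999.
Processing Delay Credit: +704 days → 27 September 2001.
Regulatory Review Extension: 677 days (within the 1835-day cap) → +677 days → 5 August 2003.

2003-08-05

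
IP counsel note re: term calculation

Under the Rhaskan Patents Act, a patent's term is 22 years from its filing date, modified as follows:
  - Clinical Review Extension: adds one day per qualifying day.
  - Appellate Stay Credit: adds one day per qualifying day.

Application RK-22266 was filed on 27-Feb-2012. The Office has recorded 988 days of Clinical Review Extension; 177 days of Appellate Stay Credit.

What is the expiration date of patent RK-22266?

Base term: filing date + 22 years → 27 February 2034.
Clinical Review Extension: +988 days → 11 November 2036.
Appellate Stay Credit: +177 days → 7 May 2037.

2037-05-07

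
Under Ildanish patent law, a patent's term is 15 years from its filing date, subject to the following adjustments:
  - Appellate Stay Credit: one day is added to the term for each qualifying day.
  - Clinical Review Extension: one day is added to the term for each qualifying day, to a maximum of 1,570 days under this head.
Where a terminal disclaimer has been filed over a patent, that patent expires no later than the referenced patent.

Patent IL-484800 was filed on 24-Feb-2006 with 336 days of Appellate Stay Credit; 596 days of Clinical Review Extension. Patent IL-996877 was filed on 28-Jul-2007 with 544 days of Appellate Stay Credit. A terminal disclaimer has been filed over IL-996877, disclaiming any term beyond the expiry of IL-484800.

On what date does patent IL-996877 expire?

Natural term of IL-996877:
  Base: filing + 15 years → 28 July 2022.
  Appellate Stay Credit: +544 days → 23 January 2024.
Expiry of referenced patent IL-484800:
  Base: filing + 15 years → 24 February 2021.
  Appellate Stay Credit: +336 days → 26 January 2022.
  Clinical Review Extension: 596 days (within the 1570-day cap) → +596 days → 14 September 2023.
Terminal disclaimer: IL-996877 expires on the earlier of 23 January 2024 and 14 September 2023.

September 14, 2023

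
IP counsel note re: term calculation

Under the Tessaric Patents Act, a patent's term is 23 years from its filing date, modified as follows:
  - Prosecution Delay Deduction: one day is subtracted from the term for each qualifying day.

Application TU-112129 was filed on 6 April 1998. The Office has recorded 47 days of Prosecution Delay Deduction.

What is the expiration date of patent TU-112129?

Base term: filing date + 23 years → 6 April 2021.
Prosecution Delay Deduction: −47 days → 18 February 2021.

February 18, 2021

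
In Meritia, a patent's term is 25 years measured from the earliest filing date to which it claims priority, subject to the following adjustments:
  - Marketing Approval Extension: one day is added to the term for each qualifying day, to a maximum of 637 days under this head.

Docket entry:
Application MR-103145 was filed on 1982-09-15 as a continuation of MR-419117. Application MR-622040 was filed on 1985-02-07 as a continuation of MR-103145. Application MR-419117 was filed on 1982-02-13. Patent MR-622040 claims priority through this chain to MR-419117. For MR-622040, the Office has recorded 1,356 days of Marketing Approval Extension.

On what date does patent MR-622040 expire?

2008-11-11

Earliest priority filing: 13 February 1982.
Base term: 13 February 1982 + 25 years → 13 February 2007.
Marketing Approval Extension: 1356 days claimed exceeds the 637-day cap, so +637 days → 11 November 2008.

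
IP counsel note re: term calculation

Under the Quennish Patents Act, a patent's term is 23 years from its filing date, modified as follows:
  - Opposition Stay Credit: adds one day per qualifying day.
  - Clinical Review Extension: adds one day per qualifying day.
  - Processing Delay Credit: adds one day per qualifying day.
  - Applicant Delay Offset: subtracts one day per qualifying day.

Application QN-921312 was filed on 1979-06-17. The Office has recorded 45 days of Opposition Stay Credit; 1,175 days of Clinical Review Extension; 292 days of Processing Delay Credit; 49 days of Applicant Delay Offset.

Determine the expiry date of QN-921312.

2006-06-19

Base term: filing date + 23 years → 17 June 2002.
Opposition Stay Credit: +45 days → 1 August 2002.
Clinical Review Extension: +1175 days → 19 October 2005.
Processing Delay Credit: +292 days → 7 August 2006.
Applicant Delay Offset: −49 days → 19 June 2006.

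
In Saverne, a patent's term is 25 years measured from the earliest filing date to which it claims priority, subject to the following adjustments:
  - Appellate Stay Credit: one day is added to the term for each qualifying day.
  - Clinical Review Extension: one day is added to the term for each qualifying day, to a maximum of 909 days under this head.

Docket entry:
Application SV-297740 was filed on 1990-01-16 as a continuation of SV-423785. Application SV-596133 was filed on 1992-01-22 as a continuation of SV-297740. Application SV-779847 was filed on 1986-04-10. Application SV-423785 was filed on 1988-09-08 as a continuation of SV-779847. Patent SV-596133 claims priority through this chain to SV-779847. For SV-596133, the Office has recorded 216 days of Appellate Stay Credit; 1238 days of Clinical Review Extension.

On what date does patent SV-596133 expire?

2014-05-09

Earliest priority filing: 10 April 1986.
Base term: 10 April 1986 + 25 years → 10 April 2011.
Appellate Stay Credit: +216 days → 12 November 2011.
Clinical Review Extension: 1238 days claimed exceeds the 909-day cap, so +909 days → 9 May 2014.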